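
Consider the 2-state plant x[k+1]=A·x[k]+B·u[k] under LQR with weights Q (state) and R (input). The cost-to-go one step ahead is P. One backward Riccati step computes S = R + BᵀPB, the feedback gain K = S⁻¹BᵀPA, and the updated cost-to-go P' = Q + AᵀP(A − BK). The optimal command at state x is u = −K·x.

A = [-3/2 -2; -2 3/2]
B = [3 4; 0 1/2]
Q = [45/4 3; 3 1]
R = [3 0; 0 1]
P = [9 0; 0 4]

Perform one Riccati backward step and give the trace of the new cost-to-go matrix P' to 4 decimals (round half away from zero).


BᵀP = [27.0000 0.0000; 36.0000 2.0000]
S = R + BᵀPB = [3 0; 0 1] + [81.0000 108.0000; 108.0000 145.0000] = [84.0000 108.0000; 108.0000 146.0000]
BᵀPA = [-40.5000 -54.0000; -58.0000 -69.0000]
K = S⁻¹·BᵀPA = [0.5850 -0.7200; -0.8300 0.0600]
A−BK = [0.0650 -0.0800; -1.5850 1.4700]
AᵀP(A−BK) = [11.8025 -10.6800; -10.6800 10.2600]
P' = Q + AᵀP(A−BK) = [23.0525 -7.6800; -7.6800 11.2600]
tr(P') = 34.3125

34.3125


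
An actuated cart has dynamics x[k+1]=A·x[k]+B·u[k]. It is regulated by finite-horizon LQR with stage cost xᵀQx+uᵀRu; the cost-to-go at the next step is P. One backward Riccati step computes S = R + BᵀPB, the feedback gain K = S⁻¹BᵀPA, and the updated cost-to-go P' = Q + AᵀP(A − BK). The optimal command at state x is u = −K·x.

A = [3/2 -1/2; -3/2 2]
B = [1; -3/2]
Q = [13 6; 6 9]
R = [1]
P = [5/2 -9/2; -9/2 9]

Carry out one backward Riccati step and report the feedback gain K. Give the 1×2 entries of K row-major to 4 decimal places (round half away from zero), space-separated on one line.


BᵀP = [9.2500 -18.0000]
S = R + BᵀPB = [1] + [36.2500] = [37.2500]
BᵀPA = [40.8750 -40.6250]
K = S⁻¹·BᵀPA = [1.0973 -1.0906]
A−BK = [0.4027 0.5906; 0.1460 0.3641]
AᵀP(A−BK) = [1.2722 -1.1716; -1.1716 1.3192]
P' = Q + AᵀP(A−BK) = [14.2722 4.8284; 4.8284 10.3192]
tr(P') = 24.5914

1.0973 -1.0906


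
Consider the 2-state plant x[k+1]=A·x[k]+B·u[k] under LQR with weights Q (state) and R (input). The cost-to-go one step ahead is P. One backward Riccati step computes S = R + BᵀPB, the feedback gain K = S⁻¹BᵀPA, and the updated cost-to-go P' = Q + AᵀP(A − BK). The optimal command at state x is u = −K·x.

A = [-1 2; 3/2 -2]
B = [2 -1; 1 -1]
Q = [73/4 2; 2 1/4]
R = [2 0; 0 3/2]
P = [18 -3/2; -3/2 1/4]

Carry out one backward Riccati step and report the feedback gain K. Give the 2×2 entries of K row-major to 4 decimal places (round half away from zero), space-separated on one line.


BᵀP = [34.5000 -2.7500; -16.5000 1.2500]
S = R + BᵀPB = [2 0; 0 3/2] + [66.2500 -31.7500; -31.7500 15.2500] = [68.2500 -31.7500; -31.7500 16.7500]
BᵀPA = [-38.6250 74.5000; 18.3750 -35.5000]
K = S⁻¹·BᵀPA = [-0.4704 0.8936; 0.2054 -0.4255]
A−BK = [0.1462 -0.2128; 2.1758 -3.3191]
AᵀP(A−BK) = [1.1198 -1.9149; -1.9149 3.3191]
P' = Q + AᵀP(A−BK) = [19.3698 0.0851; 0.0851 3.5691]
tr(P') = 22.9389

-0.4704 0.8936 0.2054 -0.4255


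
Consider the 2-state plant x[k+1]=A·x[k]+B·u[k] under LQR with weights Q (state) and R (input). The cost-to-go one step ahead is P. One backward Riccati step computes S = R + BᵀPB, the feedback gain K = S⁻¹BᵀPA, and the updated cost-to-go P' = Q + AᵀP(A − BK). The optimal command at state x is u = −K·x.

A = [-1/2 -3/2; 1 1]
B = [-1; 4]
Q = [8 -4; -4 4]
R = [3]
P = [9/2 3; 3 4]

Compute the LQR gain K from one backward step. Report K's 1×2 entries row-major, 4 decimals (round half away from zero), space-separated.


0.1947 0.0368

BᵀP = [7.5000 13.0000]
S = R + BᵀPB = [3] + [44.5000] = [47.5000]
BᵀPA = [9.2500 1.7500]
K = S⁻¹·BᵀPA = [0.1947 0.0368]
A−BK = [-0.3053 -1.4632; 0.2211 0.8526]
AᵀP(A−BK) = [0.3237 1.0342; 1.0342 5.0605]
P' = Q + AᵀP(A−BK) = [8.3237 -2.9658; -2.9658 9.0605]
tr(P') = 17.3842


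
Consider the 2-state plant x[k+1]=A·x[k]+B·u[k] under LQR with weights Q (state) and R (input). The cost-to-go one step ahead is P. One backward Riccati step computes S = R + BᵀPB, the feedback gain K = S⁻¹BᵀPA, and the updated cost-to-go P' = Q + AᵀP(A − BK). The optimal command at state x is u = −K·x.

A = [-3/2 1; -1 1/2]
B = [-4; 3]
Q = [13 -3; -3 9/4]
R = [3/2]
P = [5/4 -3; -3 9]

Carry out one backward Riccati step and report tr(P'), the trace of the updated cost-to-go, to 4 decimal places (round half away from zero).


BᵀP = [-14.0000 39.0000]
S = R + BᵀPB = [3/2] + [173.0000] = [174.5000]
BᵀPA = [-18.0000 5.5000]
K = S⁻¹·BᵀPA = [-0.1032 0.0315]
A−BK = [-1.9126 1.1261; -0.6905 0.4054]
AᵀP(A−BK) = [0.9558 -0.5577; -0.5577 0.3266]
P' = Q + AᵀP(A−BK) = [13.9558 -3.5577; -3.5577 2.5766]
tr(P') = 16.5324

16.5324


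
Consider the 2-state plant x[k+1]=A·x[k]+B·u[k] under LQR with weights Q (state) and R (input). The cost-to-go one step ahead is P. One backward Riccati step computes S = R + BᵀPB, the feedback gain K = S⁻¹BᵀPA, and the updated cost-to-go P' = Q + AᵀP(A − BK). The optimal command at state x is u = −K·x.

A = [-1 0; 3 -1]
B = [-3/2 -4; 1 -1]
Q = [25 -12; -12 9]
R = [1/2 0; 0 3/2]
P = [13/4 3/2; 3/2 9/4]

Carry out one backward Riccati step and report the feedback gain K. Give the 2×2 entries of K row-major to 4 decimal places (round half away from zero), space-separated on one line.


1.8860 -0.5723 -0.5271 0.2358

BᵀP = [-3.3750 0.0000; -14.5000 -8.2500]
S = R + BᵀPB = [1/2 0; 0 3/2] + [5.0625 13.5000; 13.5000 66.2500] = [5.5625 13.5000; 13.5000 67.7500]
BᵀPA = [3.3750 0.0000; -10.2500 8.2500]
K = S⁻¹·BᵀPA = [1.8860 -0.5723; -0.5271 0.2358]
A−BK = [-0.2794 0.0848; 0.5869 -0.1919]
AᵀP(A−BK) = [2.7320 -0.9014; -0.9014 0.3046]
P' = Q + AᵀP(A−BK) = [27.7320 -12.9014; -12.9014 9.3046]
tr(P') = 37.0366


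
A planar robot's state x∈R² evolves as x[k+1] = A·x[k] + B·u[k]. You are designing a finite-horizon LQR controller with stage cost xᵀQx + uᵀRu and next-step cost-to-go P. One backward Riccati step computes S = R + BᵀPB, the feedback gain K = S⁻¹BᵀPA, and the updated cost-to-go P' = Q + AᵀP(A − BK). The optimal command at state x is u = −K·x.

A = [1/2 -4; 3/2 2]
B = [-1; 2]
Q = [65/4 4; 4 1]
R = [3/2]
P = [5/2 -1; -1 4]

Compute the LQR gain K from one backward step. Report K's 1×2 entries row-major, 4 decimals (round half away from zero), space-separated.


0.4688 1.5000

BᵀP = [-4.5000 9.0000]
S = R + BᵀPB = [3/2] + [22.5000] = [24.0000]
BᵀPA = [11.2500 36.0000]
K = S⁻¹·BᵀPA = [0.4688 1.5000]
A−BK = [0.9688 -2.5000; 0.5625 -1.0000]
AᵀP(A−BK) = [2.8516 -4.8750; -4.8750 18.0000]
P' = Q + AᵀP(A−BK) = [19.1016 -0.8750; -0.8750 19.0000]
tr(P') = 38.1016


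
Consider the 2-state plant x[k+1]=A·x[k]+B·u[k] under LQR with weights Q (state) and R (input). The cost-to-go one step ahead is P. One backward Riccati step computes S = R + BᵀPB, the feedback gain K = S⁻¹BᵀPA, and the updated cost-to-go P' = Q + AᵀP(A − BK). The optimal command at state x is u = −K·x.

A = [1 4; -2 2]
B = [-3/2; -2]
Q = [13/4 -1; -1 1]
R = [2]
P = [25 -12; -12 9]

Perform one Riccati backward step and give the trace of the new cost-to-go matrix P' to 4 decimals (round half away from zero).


218.0028

BᵀP = [-13.5000 0.0000]
S = R + BᵀPB = [2] + [20.2500] = [22.2500]
BᵀPA = [-13.5000 -54.0000]
K = S⁻¹·BᵀPA = [-0.6067 -2.4270]
A−BK = [0.0899 0.3596; -3.2135 -2.8539]
AᵀP(A−BK) = [100.8090 103.2360; 103.2360 112.9438]
P' = Q + AᵀP(A−BK) = [104.0590 102.2360; 102.2360 113.9438]
tr(P') = 218.0028


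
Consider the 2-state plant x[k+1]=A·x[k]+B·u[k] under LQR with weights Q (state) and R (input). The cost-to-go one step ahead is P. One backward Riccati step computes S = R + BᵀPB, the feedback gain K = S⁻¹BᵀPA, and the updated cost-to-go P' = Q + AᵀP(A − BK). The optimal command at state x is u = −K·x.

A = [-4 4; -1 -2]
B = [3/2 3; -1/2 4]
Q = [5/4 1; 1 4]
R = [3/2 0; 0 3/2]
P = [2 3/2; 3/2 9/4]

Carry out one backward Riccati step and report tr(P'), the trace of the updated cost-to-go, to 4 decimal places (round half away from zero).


14.1703

BᵀP = [2.2500 1.1250; 12.0000 13.5000]
S = R + BᵀPB = [3/2 0; 0 3/2] + [2.8125 11.2500; 11.2500 90.0000] = [4.3125 11.2500; 11.2500 91.5000]
BᵀPA = [-10.1250 6.7500; -61.5000 21.0000]
K = S⁻¹·BᵀPA = [-0.8751 1.4229; -0.5645 0.0546]
A−BK = [-0.9937 1.7020; 0.8206 -1.5068]
AᵀP(A−BK) = [2.6705 -3.7377; -3.7377 6.2497]
P' = Q + AᵀP(A−BK) = [3.9205 -2.7377; -2.7377 10.2497]
tr(P') = 14.1703


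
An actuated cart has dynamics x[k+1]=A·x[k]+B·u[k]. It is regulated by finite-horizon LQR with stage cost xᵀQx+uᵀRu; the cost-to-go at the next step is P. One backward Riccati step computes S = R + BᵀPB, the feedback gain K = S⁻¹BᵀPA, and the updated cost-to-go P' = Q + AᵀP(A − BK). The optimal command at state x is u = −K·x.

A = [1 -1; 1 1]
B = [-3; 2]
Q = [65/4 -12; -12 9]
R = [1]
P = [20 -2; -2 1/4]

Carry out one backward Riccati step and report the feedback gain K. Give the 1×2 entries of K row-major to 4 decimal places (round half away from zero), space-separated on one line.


BᵀP = [-64.0000 6.5000]
S = R + BᵀPB = [1] + [205.0000] = [206.0000]
BᵀPA = [-57.5000 70.5000]
K = S⁻¹·BᵀPA = [-0.2791 0.3422]
A−BK = [0.1626 0.0267; 1.5583 0.3155]
AᵀP(A−BK) = [0.2002 -0.0716; -0.0716 0.1226]
P' = Q + AᵀP(A−BK) = [16.4502 -12.0716; -12.0716 9.1226]
tr(P') = 25.5728

-0.2791 0.3422


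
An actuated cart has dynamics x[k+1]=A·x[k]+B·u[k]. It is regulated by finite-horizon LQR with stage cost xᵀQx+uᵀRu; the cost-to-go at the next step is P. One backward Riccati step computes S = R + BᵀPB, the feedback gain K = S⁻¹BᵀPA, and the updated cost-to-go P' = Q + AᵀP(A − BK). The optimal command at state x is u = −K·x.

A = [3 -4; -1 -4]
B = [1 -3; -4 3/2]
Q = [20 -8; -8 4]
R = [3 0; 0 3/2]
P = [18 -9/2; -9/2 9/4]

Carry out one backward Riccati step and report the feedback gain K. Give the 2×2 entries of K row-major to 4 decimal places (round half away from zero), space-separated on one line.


BᵀP = [36.0000 -13.5000; -60.7500 16.8750]
S = R + BᵀPB = [3 0; 0 3/2] + [90.0000 -128.2500; -128.2500 207.5625] = [93.0000 -128.2500; -128.2500 209.0625]
BᵀPA = [121.5000 -90.0000; -199.1250 175.5000]
K = S⁻¹·BᵀPA = [-0.0456 1.2329; -0.9805 1.5958]
A−BK = [0.1042 -0.4455; 0.2881 -1.4621]
AᵀP(A−BK) = [1.5603 -3.0361; -3.0361 10.9001]
P' = Q + AᵀP(A−BK) = [21.5603 -11.0361; -11.0361 14.9001]
tr(P') = 36.4604

-0.0456 1.2329 -0.9805 1.5958


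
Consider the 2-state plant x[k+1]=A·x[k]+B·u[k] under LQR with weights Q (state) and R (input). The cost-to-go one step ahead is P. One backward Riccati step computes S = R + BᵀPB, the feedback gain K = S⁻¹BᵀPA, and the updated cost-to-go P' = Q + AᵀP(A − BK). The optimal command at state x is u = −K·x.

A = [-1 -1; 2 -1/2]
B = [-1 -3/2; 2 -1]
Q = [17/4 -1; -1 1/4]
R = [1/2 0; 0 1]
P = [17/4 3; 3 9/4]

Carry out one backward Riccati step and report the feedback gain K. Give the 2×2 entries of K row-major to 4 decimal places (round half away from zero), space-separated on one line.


0.4845 -0.0916 -0.0975 0.5672

BᵀP = [1.7500 1.5000; -9.3750 -6.7500]
S = R + BᵀPB = [1/2 0; 0 1] + [1.2500 -4.1250; -4.1250 20.8125] = [1.7500 -4.1250; -4.1250 21.8125]
BᵀPA = [1.2500 -2.5000; -4.1250 12.7500]
K = S⁻¹·BᵀPA = [0.4845 -0.0916; -0.0975 0.5672]
A−BK = [-0.6617 -0.2408; 0.9335 0.2504]
AᵀP(A−BK) = [0.2422 -0.0458; -0.0458 0.3516]
P' = Q + AᵀP(A−BK) = [4.4922 -1.0458; -1.0458 0.6016]
tr(P') = 5.0939


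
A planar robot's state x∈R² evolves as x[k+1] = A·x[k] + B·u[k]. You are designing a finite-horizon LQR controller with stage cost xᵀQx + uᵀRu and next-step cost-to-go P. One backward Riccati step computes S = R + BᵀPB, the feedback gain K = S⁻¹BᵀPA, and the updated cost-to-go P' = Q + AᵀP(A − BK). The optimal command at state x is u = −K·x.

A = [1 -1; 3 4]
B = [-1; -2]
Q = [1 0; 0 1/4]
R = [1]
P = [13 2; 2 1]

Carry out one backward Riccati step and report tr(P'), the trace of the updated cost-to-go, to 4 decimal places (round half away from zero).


BᵀP = [-17.0000 -4.0000]
S = R + BᵀPB = [1] + [25.0000] = [26.0000]
BᵀPA = [-29.0000 1.0000]
K = S⁻¹·BᵀPA = [-1.1154 0.0385]
A−BK = [-0.1154 -0.9615; 0.7692 4.0769]
AᵀP(A−BK) = [1.6538 2.1154; 2.1154 12.9615]
P' = Q + AᵀP(A−BK) = [2.6538 2.1154; 2.1154 13.2115]
tr(P') = 15.8654

15.8654


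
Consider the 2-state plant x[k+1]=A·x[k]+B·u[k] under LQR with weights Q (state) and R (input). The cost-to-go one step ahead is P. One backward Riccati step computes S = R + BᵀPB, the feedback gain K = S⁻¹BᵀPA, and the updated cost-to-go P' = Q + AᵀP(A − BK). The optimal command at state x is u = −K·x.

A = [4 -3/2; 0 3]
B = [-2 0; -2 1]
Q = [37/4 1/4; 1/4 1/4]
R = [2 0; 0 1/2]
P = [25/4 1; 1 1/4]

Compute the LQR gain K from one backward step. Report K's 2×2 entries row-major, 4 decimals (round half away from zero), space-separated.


-1.6145 0.4247 -0.0482 0.4157

BᵀP = [-14.5000 -2.5000; 1.0000 0.2500]
S = R + BᵀPB = [2 0; 0 1/2] + [34.0000 -2.5000; -2.5000 0.2500] = [36.0000 -2.5000; -2.5000 0.7500]
BᵀPA = [-58.0000 14.2500; 4.0000 -0.7500]
K = S⁻¹·BᵀPA = [-1.6145 0.4247; -0.0482 0.4157]
A−BK = [0.7711 -0.6506; -3.1807 3.4337]
AᵀP(A−BK) = [6.5542 -2.5301; -2.5301 1.5723]
P' = Q + AᵀP(A−BK) = [15.8042 -2.2801; -2.2801 1.8223]
tr(P') = 17.6265


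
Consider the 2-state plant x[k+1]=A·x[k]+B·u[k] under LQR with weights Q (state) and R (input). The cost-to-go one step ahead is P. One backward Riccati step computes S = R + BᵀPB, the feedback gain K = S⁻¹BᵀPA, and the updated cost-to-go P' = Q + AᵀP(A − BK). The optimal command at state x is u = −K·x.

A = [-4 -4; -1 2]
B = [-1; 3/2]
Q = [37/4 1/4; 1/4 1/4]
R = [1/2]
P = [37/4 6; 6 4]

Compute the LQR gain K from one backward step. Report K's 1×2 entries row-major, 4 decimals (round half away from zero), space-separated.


1.3333 1.3333

BᵀP = [-0.2500 0.0000]
S = R + BᵀPB = [1/2] + [0.2500] = [0.7500]
BᵀPA = [1.0000 1.0000]
K = S⁻¹·BᵀPA = [1.3333 1.3333]
A−BK = [-2.6667 -2.6667; -3.0000 0.0000]
AᵀP(A−BK) = [198.6667 114.6667; 114.6667 66.6667]
P' = Q + AᵀP(A−BK) = [207.9167 114.9167; 114.9167 66.9167]
tr(P') = 274.8333


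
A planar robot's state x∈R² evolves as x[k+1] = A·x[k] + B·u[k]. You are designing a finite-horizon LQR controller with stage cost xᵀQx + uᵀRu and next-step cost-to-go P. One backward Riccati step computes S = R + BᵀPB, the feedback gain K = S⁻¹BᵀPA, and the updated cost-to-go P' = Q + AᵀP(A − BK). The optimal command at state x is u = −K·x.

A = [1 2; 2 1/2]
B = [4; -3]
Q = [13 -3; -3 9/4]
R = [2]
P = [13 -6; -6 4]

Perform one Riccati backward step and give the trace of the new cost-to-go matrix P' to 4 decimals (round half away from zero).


23.0756

BᵀP = [70.0000 -36.0000]
S = R + BᵀPB = [2] + [388.0000] = [390.0000]
BᵀPA = [-2.0000 122.0000]
K = S⁻¹·BᵀPA = [-0.0051 0.3128]
A−BK = [1.0205 0.7487; 1.9846 1.4385]
AᵀP(A−BK) = [4.9897 3.6256; 3.6256 2.8359]
P' = Q + AᵀP(A−BK) = [17.9897 0.6256; 0.6256 5.0859]
tr(P') = 23.0756


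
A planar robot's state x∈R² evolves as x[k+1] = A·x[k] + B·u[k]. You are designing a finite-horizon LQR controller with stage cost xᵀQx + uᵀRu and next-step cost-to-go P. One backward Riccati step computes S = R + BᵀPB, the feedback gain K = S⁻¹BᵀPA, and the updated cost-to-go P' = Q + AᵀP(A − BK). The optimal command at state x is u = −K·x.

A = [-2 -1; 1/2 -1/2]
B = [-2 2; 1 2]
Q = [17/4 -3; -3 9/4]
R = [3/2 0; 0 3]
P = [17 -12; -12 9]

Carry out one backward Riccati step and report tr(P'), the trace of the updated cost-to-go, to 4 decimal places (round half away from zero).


BᵀP = [-46.0000 33.0000; 10.0000 -6.0000]
S = R + BᵀPB = [3/2 0; 0 3] + [125.0000 -26.0000; -26.0000 8.0000] = [126.5000 -26.0000; -26.0000 11.0000]
BᵀPA = [108.5000 29.5000; -23.0000 -7.0000]
K = S⁻¹·BᵀPA = [0.8323 0.1992; -0.1237 -0.1656]
A−BK = [-0.0881 -0.2704; -0.0849 -0.3679]
AᵀP(A−BK) = [1.1022 0.3318; 0.3318 0.2154]
P' = Q + AᵀP(A−BK) = [5.3522 -2.6682; -2.6682 2.4654]
tr(P') = 7.8176

7.8176


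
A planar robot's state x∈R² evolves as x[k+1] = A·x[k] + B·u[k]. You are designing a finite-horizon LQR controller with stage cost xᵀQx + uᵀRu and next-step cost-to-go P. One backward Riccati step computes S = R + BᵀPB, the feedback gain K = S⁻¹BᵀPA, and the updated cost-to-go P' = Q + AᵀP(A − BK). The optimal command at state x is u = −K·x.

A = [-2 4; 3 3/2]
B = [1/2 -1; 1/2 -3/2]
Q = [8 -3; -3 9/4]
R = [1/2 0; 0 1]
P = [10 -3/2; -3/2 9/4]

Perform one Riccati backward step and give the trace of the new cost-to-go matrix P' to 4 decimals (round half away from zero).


BᵀP = [4.2500 0.3750; -7.7500 -1.8750]
S = R + BᵀPB = [1/2 0; 0 1] + [2.3125 -4.8125; -4.8125 10.5625] = [2.8125 -4.8125; -4.8125 11.5625]
BᵀPA = [-7.3750 17.5625; 9.8750 -33.8125]
K = S⁻¹·BᵀPA = [-4.0334 4.3105; -0.8247 -1.1302]
A−BK = [-0.8080 0.7145; 3.7796 -2.3506]
AᵀP(A−BK) = [56.6477 -40.4240; -40.4240 33.1436]
P' = Q + AᵀP(A−BK) = [64.6477 -43.4240; -43.4240 35.3936]
tr(P') = 100.0413

100.0413


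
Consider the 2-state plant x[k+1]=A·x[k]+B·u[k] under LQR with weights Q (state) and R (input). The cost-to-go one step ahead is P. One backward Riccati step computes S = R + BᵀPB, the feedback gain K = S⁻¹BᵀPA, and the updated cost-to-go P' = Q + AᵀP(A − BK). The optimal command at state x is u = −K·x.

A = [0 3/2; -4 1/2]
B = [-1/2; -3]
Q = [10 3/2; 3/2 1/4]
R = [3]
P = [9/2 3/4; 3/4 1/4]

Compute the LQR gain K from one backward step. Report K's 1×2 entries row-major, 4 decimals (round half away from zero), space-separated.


BᵀP = [-4.5000 -1.1250]
S = R + BᵀPB = [3] + [5.6250] = [8.6250]
BᵀPA = [4.5000 -7.3125]
K = S⁻¹·BᵀPA = [0.5217 -0.8478]
A−BK = [0.2609 1.0761; -2.4348 -2.0435]
AᵀP(A−BK) = [1.6522 -1.1848; -1.1848 5.1128]
P' = Q + AᵀP(A−BK) = [11.6522 0.3152; 0.3152 5.3628]
tr(P') = 17.0149

0.5217 -0.8478


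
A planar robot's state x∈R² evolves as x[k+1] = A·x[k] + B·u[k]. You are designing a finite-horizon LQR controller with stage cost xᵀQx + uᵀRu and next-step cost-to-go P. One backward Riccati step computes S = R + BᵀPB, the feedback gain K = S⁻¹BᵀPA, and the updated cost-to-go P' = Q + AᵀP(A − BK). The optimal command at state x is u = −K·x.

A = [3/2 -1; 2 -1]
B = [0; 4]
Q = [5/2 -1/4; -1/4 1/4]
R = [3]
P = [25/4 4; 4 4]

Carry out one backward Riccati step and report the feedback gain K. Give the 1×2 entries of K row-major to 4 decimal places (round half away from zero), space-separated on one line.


BᵀP = [16.0000 16.0000]
S = R + BᵀPB = [3] + [64.0000] = [67.0000]
BᵀPA = [56.0000 -32.0000]
K = S⁻¹·BᵀPA = [0.8358 -0.4776]
A−BK = [1.5000 -1.0000; -1.3433 0.9104]
AᵀP(A−BK) = [7.2565 -4.6287; -4.6287 2.9664]
P' = Q + AᵀP(A−BK) = [9.7565 -4.8787; -4.8787 3.2164]
tr(P') = 12.9729

0.8358 -0.4776


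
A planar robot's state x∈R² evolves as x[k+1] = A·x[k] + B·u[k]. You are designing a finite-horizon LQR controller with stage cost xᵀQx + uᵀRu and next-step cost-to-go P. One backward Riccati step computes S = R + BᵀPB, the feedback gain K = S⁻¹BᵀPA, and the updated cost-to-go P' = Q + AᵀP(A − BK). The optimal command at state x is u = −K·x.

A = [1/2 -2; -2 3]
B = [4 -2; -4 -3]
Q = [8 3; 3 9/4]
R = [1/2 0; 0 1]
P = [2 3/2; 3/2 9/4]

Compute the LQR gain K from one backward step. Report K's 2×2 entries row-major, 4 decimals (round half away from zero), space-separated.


0.2697 -0.5860 0.2942 -0.1972

BᵀP = [2.0000 -3.0000; -8.5000 -9.7500]
S = R + BᵀPB = [1/2 0; 0 1] + [20.0000 5.0000; 5.0000 46.2500] = [20.5000 5.0000; 5.0000 47.2500]
BᵀPA = [7.0000 -13.0000; 15.2500 -12.2500]
K = S⁻¹·BᵀPA = [0.2697 -0.5860; 0.2942 -0.1972]
A−BK = [0.0096 -0.0503; -0.0385 0.0641]
AᵀP(A−BK) = [0.1253 -0.1398; -0.1398 0.2153]
P' = Q + AᵀP(A−BK) = [8.1253 2.8602; 2.8602 2.4653]
tr(P') = 10.5906


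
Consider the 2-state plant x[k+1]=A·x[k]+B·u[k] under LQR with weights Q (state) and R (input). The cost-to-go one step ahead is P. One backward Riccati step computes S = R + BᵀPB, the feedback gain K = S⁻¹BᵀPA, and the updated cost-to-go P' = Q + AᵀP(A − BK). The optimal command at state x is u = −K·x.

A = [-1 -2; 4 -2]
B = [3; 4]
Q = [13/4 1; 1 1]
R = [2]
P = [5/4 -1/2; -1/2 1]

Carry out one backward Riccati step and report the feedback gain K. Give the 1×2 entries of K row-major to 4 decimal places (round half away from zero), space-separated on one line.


0.4783 -0.4928

BᵀP = [1.7500 2.5000]
S = R + BᵀPB = [2] + [15.2500] = [17.2500]
BᵀPA = [8.2500 -8.5000]
K = S⁻¹·BᵀPA = [0.4783 -0.4928]
A−BK = [-2.4348 -0.5217; 2.0870 -0.0290]
AᵀP(A−BK) = [17.3043 1.5652; 1.5652 0.8116]
P' = Q + AᵀP(A−BK) = [20.5543 2.5652; 2.5652 1.8116]
tr(P') = 22.3659


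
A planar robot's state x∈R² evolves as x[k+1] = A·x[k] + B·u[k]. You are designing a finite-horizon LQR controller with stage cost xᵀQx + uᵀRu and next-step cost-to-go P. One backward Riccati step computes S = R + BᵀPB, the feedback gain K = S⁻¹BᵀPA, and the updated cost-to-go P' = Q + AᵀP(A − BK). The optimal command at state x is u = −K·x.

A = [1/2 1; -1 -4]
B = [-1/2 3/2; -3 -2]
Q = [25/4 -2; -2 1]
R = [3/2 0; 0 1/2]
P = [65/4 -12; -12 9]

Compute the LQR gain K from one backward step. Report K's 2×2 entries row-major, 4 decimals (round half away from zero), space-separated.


BᵀP = [27.8750 -21.0000; 48.3750 -36.0000]
S = R + BᵀPB = [3/2 0; 0 1/2] + [49.0625 83.8125; 83.8125 144.5625] = [50.5625 83.8125; 83.8125 145.0625]
BᵀPA = [34.9375 111.8750; 60.1875 192.3750]
K = S⁻¹·BᵀPA = [0.0763 0.3399; 0.3708 1.1298]
A−BK = [-0.0181 -0.5247; -0.0295 -0.7207]
AᵀP(A−BK) = [0.0778 0.2518; 0.2518 0.8843]
P' = Q + AᵀP(A−BK) = [6.3278 -1.7482; -1.7482 1.8843]
tr(P') = 8.2122

0.0763 0.3399 0.3708 1.1298


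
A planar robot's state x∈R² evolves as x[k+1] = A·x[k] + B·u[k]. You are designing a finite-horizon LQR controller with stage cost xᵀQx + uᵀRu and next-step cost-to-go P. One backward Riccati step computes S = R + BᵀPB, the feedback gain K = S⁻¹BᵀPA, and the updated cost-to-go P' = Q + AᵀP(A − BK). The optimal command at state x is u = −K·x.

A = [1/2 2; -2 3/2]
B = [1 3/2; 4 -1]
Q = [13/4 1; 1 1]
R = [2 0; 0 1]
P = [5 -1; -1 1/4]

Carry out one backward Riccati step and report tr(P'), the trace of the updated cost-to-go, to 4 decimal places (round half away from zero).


BᵀP = [1.0000 0.0000; 8.5000 -1.7500]
S = R + BᵀPB = [2 0; 0 1] + [1.0000 1.5000; 1.5000 14.5000] = [3.0000 1.5000; 1.5000 15.5000]
BᵀPA = [0.5000 2.0000; 7.7500 14.3750]
K = S⁻¹·BᵀPA = [-0.0876 0.2133; 0.5085 0.9068]
A−BK = [-0.1751 0.4266; -1.1412 1.5537]
AᵀP(A−BK) = [0.3531 0.3658; 0.3658 1.1010]
P' = Q + AᵀP(A−BK) = [3.6031 1.3658; 1.3658 2.1010]
tr(P') = 5.7041

5.7041


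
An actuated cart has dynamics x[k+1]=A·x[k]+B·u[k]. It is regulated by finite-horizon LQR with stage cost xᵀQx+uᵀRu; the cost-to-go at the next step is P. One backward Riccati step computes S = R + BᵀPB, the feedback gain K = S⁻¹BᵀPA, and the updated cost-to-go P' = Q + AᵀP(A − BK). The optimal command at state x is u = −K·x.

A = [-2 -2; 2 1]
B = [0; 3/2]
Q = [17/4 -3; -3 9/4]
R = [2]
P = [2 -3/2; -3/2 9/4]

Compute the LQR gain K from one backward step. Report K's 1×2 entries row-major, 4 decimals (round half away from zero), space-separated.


1.5929 1.1150

BᵀP = [-2.2500 3.3750]
S = R + BᵀPB = [2] + [5.0625] = [7.0625]
BᵀPA = [11.2500 7.8750]
K = S⁻¹·BᵀPA = [1.5929 1.1150]
A−BK = [-2.0000 -2.0000; -0.3894 -0.6726]
AᵀP(A−BK) = [11.0796 8.9558; 8.9558 7.4690]
P' = Q + AᵀP(A−BK) = [15.3296 5.9558; 5.9558 9.7190]
tr(P') = 25.0487


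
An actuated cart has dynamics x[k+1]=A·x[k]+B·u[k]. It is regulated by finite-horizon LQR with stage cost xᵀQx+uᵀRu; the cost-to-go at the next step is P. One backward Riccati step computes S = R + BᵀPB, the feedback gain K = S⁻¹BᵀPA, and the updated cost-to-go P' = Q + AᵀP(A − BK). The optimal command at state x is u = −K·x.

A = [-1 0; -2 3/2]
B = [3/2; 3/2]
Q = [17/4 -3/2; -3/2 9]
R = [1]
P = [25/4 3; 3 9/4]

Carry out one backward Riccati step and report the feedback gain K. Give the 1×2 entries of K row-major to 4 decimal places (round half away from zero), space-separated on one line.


BᵀP = [13.8750 7.8750]
S = R + BᵀPB = [1] + [32.6250] = [33.6250]
BᵀPA = [-29.6250 11.8125]
K = S⁻¹·BᵀPA = [-0.8810 0.3513]
A−BK = [0.3216 -0.5270; -0.6784 0.9730]
AᵀP(A−BK) = [1.1492 -0.8427; -0.8427 0.9128]
P' = Q + AᵀP(A−BK) = [5.3992 -2.3427; -2.3427 9.9128]
tr(P') = 15.3119

-0.8810 0.3513


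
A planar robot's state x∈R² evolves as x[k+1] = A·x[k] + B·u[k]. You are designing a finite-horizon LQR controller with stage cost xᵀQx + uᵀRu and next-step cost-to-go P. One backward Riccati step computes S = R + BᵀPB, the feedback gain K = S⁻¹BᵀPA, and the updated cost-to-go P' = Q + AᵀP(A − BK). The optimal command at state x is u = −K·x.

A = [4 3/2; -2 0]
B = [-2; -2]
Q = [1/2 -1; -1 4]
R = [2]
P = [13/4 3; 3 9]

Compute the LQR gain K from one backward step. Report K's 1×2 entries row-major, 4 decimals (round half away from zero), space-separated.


-0.0267 -0.2500

BᵀP = [-12.5000 -24.0000]
S = R + BᵀPB = [2] + [73.0000] = [75.0000]
BᵀPA = [-2.0000 -18.7500]
K = S⁻¹·BᵀPA = [-0.0267 -0.2500]
A−BK = [3.9467 1.0000; -2.0533 -0.5000]
AᵀP(A−BK) = [39.9467 10.0000; 10.0000 2.6250]
P' = Q + AᵀP(A−BK) = [40.4467 9.0000; 9.0000 6.6250]
tr(P') = 47.0717


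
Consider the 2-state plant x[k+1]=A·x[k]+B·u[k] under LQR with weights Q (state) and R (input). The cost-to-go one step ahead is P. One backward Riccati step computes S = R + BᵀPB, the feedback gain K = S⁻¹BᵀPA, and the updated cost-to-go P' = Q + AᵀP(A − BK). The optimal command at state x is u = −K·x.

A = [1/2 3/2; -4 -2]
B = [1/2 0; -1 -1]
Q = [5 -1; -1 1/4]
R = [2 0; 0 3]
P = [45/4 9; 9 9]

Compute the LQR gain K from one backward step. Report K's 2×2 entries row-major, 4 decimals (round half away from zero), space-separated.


1.4400 0.7200 2.0850 0.1050

BᵀP = [-3.3750 -4.5000; -9.0000 -9.0000]
S = R + BᵀPB = [2 0; 0 3] + [2.8125 4.5000; 4.5000 9.0000] = [4.8125 4.5000; 4.5000 12.0000]
BᵀPA = [16.3125 3.9375; 31.5000 4.5000]
K = S⁻¹·BᵀPA = [1.4400 0.7200; 2.0850 0.1050]
A−BK = [-0.2200 1.1400; -0.4750 -1.1750]
AᵀP(A−BK) = [21.6450 2.3850; 2.3850 4.0050]
P' = Q + AᵀP(A−BK) = [26.6450 1.3850; 1.3850 4.2550]
tr(P') = 30.9000


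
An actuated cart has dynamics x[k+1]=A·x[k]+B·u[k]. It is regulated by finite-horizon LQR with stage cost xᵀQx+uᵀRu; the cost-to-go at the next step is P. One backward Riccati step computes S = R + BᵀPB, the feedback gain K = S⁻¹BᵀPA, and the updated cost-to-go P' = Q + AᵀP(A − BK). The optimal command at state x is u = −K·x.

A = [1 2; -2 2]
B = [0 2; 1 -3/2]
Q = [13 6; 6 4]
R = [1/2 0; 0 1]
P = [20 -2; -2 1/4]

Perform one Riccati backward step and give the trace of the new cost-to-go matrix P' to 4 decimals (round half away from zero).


BᵀP = [-2.0000 0.2500; 43.0000 -4.3750]
S = R + BᵀPB = [1/2 0; 0 1] + [0.2500 -4.3750; -4.3750 92.5625] = [0.7500 -4.3750; -4.3750 93.5625]
BᵀPA = [-2.5000 -3.5000; 51.7500 77.2500]
K = S⁻¹·BᵀPA = [-0.1470 0.2058; 0.5462 0.8353]
A−BK = [-0.0925 0.3295; -1.0337 3.0472]
AᵀP(A−BK) = [0.3650 0.2890; 0.2890 1.1953]
P' = Q + AᵀP(A−BK) = [13.3650 6.2890; 6.2890 5.1953]
tr(P') = 18.5603

18.5603


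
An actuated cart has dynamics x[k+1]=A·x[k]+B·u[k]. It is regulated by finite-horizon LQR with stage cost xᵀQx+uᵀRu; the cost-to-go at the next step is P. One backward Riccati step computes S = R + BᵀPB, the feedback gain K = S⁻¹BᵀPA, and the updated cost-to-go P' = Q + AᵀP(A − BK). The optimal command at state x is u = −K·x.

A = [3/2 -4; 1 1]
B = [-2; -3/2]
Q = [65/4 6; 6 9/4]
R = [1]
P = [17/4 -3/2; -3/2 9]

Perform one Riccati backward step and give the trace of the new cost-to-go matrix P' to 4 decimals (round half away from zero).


100.8697

BᵀP = [-6.2500 -10.5000]
S = R + BᵀPB = [1] + [28.2500] = [29.2500]
BᵀPA = [-19.8750 14.5000]
K = S⁻¹·BᵀPA = [-0.6795 0.4957]
A−BK = [0.1410 -3.0085; -0.0192 1.7436]
AᵀP(A−BK) = [0.5577 -2.8974; -2.8974 81.8120]
P' = Q + AᵀP(A−BK) = [16.8077 3.1026; 3.1026 84.0620]
tr(P') = 100.8697


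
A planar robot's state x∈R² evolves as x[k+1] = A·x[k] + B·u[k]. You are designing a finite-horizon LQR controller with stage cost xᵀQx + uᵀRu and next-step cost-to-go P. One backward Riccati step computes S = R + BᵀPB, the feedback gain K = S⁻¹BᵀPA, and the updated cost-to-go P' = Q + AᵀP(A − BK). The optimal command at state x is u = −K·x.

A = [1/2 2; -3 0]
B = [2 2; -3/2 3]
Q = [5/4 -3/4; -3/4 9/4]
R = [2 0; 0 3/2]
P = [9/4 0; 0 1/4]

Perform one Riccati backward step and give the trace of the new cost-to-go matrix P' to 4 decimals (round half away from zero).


5.4913

BᵀP = [4.5000 -0.3750; 4.5000 0.7500]
S = R + BᵀPB = [2 0; 0 3/2] + [9.5625 7.8750; 7.8750 11.2500] = [11.5625 7.8750; 7.8750 12.7500]
BᵀPA = [3.3750 9.0000; 0.0000 9.0000]
K = S⁻¹·BᵀPA = [0.5038 0.5137; -0.3112 0.3886]
A−BK = [0.1147 0.1954; -1.3106 -0.3952]
AᵀP(A−BK) = [1.1120 0.5162; 0.5162 0.8793]
P' = Q + AᵀP(A−BK) = [2.3620 -0.2338; -0.2338 3.1293]
tr(P') = 5.4913


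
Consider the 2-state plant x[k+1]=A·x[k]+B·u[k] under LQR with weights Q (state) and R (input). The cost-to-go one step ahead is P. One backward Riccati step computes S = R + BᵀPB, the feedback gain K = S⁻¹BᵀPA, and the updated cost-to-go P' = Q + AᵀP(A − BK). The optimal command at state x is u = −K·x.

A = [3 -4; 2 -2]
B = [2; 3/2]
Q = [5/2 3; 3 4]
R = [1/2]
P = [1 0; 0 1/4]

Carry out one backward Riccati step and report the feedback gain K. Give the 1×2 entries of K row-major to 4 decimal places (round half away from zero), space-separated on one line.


BᵀP = [2.0000 0.3750]
S = R + BᵀPB = [1/2] + [4.5625] = [5.0625]
BᵀPA = [6.7500 -8.7500]
K = S⁻¹·BᵀPA = [1.3333 -1.7284]
A−BK = [0.3333 -0.5432; 0.0000 0.5926]
AᵀP(A−BK) = [1.0000 -1.3333; -1.3333 1.8765]
P' = Q + AᵀP(A−BK) = [3.5000 1.6667; 1.6667 5.8765]
tr(P') = 9.3765

1.3333 -1.7284


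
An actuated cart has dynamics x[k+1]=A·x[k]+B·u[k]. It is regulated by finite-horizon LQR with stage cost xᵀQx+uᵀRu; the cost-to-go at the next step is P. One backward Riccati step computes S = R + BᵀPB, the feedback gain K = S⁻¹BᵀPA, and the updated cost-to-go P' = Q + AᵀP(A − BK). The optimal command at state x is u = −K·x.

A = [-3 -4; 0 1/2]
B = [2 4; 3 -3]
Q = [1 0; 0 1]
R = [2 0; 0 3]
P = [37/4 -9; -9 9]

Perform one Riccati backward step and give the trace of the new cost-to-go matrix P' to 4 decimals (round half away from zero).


4.4888

BᵀP = [-8.5000 9.0000; 64.0000 -63.0000]
S = R + BᵀPB = [2 0; 0 3] + [10.0000 -61.0000; -61.0000 445.0000] = [12.0000 -61.0000; -61.0000 448.0000]
BᵀPA = [25.5000 38.5000; -192.0000 -287.5000]
K = S⁻¹·BᵀPA = [-0.1740 -0.1749; -0.4523 -0.6656]
A−BK = [-0.8429 -0.9879; -0.8347 -0.9719]
AᵀP(A−BK) = [0.8524 1.1733; 1.1733 1.6364]
P' = Q + AᵀP(A−BK) = [1.8524 1.1733; 1.1733 2.6364]
tr(P') = 4.4888


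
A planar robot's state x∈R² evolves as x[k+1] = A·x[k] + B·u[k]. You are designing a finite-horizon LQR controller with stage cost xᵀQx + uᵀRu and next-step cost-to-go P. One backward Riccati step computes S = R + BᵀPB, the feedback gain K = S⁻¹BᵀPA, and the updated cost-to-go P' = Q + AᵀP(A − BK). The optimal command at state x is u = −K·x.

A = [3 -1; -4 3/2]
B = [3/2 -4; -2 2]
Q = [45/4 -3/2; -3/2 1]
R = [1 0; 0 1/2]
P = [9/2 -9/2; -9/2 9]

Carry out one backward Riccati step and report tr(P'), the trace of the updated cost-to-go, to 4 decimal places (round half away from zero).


BᵀP = [15.7500 -24.7500; -27.0000 36.0000]
S = R + BᵀPB = [1 0; 0 1/2] + [73.1250 -112.5000; -112.5000 180.0000] = [74.1250 -112.5000; -112.5000 180.5000]
BᵀPA = [146.2500 -52.8750; -225.0000 81.0000]
K = S⁻¹·BᵀPA = [1.5009 -0.5965; -0.3111 0.0770]
A−BK = [-0.4956 0.2027; -0.3760 0.1531]
AᵀP(A−BK) = [3.0018 -1.1929; -1.1929 0.4753]
P' = Q + AᵀP(A−BK) = [14.2518 -2.6929; -2.6929 1.4753]
tr(P') = 15.7271

15.7271


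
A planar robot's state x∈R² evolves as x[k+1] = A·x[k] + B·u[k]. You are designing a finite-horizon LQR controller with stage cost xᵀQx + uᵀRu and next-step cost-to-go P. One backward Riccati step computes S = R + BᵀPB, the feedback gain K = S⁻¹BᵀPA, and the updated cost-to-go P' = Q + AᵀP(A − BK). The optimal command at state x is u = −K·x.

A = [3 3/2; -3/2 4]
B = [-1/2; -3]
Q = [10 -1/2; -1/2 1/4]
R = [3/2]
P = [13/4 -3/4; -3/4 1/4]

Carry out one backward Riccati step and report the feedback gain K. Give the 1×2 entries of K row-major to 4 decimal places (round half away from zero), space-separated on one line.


BᵀP = [0.6250 -0.3750]
S = R + BᵀPB = [3/2] + [0.8125] = [2.3125]
BᵀPA = [2.4375 -0.5625]
K = S⁻¹·BᵀPA = [1.0541 -0.2432]
A−BK = [3.5270 1.3784; 1.6622 3.2703]
AᵀP(A−BK) = [33.9932 6.4054; 6.4054 2.1757]
P' = Q + AᵀP(A−BK) = [43.9932 5.9054; 5.9054 2.4257]
tr(P') = 46.4189

1.0541 -0.2432


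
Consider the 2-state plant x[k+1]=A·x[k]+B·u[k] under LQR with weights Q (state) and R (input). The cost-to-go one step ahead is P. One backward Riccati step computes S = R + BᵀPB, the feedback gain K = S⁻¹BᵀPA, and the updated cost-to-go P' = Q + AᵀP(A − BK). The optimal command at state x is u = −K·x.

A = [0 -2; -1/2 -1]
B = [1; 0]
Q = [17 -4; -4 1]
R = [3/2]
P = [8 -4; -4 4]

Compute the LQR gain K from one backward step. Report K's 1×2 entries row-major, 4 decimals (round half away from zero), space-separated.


0.2105 -1.2632

BᵀP = [8.0000 -4.0000]
S = R + BᵀPB = [3/2] + [8.0000] = [9.5000]
BᵀPA = [2.0000 -12.0000]
K = S⁻¹·BᵀPA = [0.2105 -1.2632]
A−BK = [-0.2105 -0.7368; -0.5000 -1.0000]
AᵀP(A−BK) = [0.5789 0.5263; 0.5263 4.8421]
P' = Q + AᵀP(A−BK) = [17.5789 -3.4737; -3.4737 5.8421]
tr(P') = 23.4211


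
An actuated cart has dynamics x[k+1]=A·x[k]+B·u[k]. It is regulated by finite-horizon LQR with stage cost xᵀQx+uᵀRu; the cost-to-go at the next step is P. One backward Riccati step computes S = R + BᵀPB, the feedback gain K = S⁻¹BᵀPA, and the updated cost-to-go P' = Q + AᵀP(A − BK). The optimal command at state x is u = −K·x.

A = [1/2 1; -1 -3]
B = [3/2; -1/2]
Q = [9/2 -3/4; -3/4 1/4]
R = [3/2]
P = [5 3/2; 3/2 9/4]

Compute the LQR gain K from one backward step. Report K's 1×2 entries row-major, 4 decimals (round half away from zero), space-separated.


BᵀP = [6.7500 1.1250]
S = R + BᵀPB = [3/2] + [9.5625] = [11.0625]
BᵀPA = [2.2500 3.3750]
K = S⁻¹·BᵀPA = [0.2034 0.3051]
A−BK = [0.1949 0.5424; -0.8983 -2.8475]
AᵀP(A−BK) = [1.5424 4.8136; 4.8136 15.2203]
P' = Q + AᵀP(A−BK) = [6.0424 4.0636; 4.0636 15.4703]
tr(P') = 21.5127

0.2034 0.3051


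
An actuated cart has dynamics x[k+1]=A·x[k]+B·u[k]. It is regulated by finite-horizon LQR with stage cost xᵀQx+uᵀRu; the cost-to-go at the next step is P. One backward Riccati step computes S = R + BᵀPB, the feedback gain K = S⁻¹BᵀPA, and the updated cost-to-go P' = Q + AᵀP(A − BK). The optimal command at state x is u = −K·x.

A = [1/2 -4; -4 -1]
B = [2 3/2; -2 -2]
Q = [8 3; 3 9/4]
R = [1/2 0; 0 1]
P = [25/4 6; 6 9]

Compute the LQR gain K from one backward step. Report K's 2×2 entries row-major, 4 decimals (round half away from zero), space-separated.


-1.8881 -4.6192 3.9011 5.2046

BᵀP = [0.5000 -6.0000; -2.6250 -9.0000]
S = R + BᵀPB = [1/2 0; 0 1] + [13.0000 12.7500; 12.7500 14.0625] = [13.5000 12.7500; 12.7500 15.0625]
BᵀPA = [24.2500 4.0000; 34.6875 19.5000]
K = S⁻¹·BᵀPA = [-1.8881 -4.6192; 3.9011 5.2046]
A−BK = [-1.5755 -2.5686; 0.0261 0.1709]
AᵀP(A−BK) = [32.0284 47.9801; 47.9801 73.9870]
P' = Q + AᵀP(A−BK) = [40.0284 50.9801; 50.9801 76.2370]
tr(P') = 116.2653


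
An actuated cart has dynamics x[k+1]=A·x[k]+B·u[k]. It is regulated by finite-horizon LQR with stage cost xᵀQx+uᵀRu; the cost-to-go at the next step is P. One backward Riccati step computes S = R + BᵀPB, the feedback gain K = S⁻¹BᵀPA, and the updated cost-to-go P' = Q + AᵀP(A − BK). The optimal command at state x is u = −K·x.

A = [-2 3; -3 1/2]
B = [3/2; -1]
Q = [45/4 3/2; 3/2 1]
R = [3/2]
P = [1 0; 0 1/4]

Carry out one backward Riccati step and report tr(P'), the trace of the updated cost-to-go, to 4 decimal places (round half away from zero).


21.5117

BᵀP = [1.5000 -0.2500]
S = R + BᵀPB = [3/2] + [2.5000] = [4.0000]
BᵀPA = [-2.2500 4.3750]
K = S⁻¹·BᵀPA = [-0.5625 1.0938]
A−BK = [-1.1563 1.3594; -3.5625 1.5938]
AᵀP(A−BK) = [4.9844 -3.9141; -3.9141 4.2773]
P' = Q + AᵀP(A−BK) = [16.2344 -2.4141; -2.4141 5.2773]
tr(P') = 21.5117


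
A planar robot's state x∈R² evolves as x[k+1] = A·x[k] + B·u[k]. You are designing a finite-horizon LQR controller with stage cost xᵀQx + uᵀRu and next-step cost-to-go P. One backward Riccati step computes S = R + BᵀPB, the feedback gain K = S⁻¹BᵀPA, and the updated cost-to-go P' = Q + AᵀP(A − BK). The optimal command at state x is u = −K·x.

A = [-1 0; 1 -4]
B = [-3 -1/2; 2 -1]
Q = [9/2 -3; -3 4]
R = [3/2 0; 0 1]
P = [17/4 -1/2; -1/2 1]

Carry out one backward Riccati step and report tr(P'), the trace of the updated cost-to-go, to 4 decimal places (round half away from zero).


BᵀP = [-13.7500 3.5000; -1.6250 -0.7500]
S = R + BᵀPB = [3/2 0; 0 1] + [48.2500 3.3750; 3.3750 1.5625] = [49.7500 3.3750; 3.3750 2.5625]
BᵀPA = [17.2500 -14.0000; 0.8750 3.0000]
K = S⁻¹·BᵀPA = [0.3553 -0.3962; -0.1265 1.6926]
A−BK = [0.0027 -0.3424; 0.1629 -1.5149]
AᵀP(A−BK) = [0.2315 -0.6460; -0.6460 5.3750]
P' = Q + AᵀP(A−BK) = [4.7315 -3.6460; -3.6460 9.3750]
tr(P') = 14.1065

14.1065


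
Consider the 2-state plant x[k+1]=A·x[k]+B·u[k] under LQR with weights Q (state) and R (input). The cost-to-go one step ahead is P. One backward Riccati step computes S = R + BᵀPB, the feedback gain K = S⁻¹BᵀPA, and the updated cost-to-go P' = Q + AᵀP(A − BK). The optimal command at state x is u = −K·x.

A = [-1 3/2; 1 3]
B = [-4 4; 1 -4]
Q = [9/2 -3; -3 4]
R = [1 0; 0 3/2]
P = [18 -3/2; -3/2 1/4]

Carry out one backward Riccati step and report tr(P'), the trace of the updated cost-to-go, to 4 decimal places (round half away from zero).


BᵀP = [-73.5000 6.2500; 78.0000 -7.0000]
S = R + BᵀPB = [1 0; 0 3/2] + [300.2500 -319.0000; -319.0000 340.0000] = [301.2500 -319.0000; -319.0000 341.5000]
BᵀPA = [79.7500 -91.5000; -85.0000 96.0000]
K = S⁻¹·BᵀPA = [0.1072 -0.5585; -0.1488 -0.2406]
A−BK = [0.0239 0.2284; 0.2977 2.5961]
AᵀP(A−BK) = [0.0558 0.0902; 0.0902 1.2438]
P' = Q + AᵀP(A−BK) = [4.5558 -2.9098; -2.9098 5.2438]
tr(P') = 9.7996

9.7996


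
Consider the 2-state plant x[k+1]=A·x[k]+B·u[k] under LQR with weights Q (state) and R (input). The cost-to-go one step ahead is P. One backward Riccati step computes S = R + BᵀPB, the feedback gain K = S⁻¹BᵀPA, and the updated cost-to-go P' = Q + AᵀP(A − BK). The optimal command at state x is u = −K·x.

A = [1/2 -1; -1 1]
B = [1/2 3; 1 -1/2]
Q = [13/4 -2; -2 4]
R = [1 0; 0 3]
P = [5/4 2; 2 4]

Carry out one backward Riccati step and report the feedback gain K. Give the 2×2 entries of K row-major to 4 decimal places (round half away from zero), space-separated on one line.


BᵀP = [2.6250 5.0000; 2.7500 4.0000]
S = R + BᵀPB = [1 0; 0 3] + [6.3125 5.3750; 5.3750 6.2500] = [7.3125 5.3750; 5.3750 9.2500]
BᵀPA = [-3.6875 2.3750; -2.6250 1.2500]
K = S⁻¹·BᵀPA = [-0.5161 0.3935; 0.0161 -0.0935]
A−BK = [0.7097 -0.9161; -0.4758 0.5597]
AᵀP(A−BK) = [0.4516 -0.4194; -0.4194 0.4323]
P' = Q + AᵀP(A−BK) = [3.7016 -2.4194; -2.4194 4.4323]
tr(P') = 8.1339

-0.5161 0.3935 0.0161 -0.0935
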